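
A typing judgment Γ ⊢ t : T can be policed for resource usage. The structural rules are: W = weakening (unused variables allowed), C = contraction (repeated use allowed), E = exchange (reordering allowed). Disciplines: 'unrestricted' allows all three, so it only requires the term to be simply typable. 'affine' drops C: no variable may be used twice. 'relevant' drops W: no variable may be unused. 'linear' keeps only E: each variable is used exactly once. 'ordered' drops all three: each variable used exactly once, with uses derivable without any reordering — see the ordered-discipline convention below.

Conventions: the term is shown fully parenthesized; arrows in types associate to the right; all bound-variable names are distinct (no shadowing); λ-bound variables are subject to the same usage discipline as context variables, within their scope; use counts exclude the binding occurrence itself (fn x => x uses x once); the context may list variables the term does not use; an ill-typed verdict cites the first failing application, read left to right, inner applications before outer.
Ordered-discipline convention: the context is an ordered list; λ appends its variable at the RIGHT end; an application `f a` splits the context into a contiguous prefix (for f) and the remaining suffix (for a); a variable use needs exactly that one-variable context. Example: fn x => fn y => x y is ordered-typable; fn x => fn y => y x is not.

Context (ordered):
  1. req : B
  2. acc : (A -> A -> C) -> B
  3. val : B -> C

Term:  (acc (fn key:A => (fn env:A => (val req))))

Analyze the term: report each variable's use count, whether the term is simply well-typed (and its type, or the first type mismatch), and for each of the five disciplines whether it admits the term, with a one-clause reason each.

usage: req=1, acc=1, val=1, key [bound]=0, env [bound]=0
order of uses: acc, val, req
typing: the term checks, with type B
ordered ✗ (unused: key, env — weakening required)
linear ✗ (unused: key, env — weakening required)
affine ✓ (at most one use each (req, acc, val, key, env))
relevant ✗ (unused: key, env — weakening required)
unrestricted ✓ (typability at B is all that's needed)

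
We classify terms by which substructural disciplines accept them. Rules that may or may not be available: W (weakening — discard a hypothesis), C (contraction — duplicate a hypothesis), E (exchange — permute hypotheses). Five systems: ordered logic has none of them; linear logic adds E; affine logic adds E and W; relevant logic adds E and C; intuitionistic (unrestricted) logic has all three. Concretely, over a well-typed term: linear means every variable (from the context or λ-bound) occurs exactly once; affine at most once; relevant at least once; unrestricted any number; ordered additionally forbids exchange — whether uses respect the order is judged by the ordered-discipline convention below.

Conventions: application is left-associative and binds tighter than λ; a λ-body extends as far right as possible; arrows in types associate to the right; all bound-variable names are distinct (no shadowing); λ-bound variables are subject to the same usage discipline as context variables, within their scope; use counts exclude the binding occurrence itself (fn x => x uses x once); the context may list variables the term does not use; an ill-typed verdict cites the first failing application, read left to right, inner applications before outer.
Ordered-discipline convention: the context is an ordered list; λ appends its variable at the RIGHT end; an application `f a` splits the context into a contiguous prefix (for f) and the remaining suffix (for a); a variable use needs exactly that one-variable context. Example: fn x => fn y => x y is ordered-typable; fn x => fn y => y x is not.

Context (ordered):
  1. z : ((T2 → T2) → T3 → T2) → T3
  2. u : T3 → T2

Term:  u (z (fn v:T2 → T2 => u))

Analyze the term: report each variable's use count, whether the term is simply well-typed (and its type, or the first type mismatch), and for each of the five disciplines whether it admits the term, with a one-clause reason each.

usage: z: 1×, u: 2×, v (λ-bound): 0×
order of uses: u, z, u
typing: well-typed — term : T2
ordered: ✗, uses contraction: u ×2; v never used (weakening)
linear: ✗, uses contraction: u ×2; v never used (weakening)
affine: ✗, uses contraction: u ×2
relevant: ✗, v never used (weakening)
unrestricted: ✓, typability at T2 is all that's needed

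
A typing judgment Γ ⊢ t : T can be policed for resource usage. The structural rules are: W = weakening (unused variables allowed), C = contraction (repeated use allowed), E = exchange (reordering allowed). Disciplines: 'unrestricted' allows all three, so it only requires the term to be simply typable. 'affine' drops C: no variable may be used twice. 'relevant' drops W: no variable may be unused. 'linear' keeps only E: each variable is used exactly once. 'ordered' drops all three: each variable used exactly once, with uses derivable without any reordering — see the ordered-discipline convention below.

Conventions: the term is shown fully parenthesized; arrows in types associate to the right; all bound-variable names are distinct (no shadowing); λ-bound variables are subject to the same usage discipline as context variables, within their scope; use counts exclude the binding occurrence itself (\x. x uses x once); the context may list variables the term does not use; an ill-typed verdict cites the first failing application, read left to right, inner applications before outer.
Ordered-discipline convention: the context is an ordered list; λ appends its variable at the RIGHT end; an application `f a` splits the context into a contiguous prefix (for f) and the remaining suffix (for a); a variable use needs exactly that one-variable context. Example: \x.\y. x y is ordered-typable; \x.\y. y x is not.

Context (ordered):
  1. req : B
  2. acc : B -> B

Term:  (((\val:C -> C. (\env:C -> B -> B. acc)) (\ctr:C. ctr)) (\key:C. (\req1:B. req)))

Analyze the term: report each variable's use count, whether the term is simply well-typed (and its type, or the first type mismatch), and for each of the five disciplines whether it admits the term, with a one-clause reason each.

use counts: req: 1×; acc: 1×; val [bound]: 0×; env [bound]: 0×; ctr [bound]: 1×; key [bound]: 0×; req1 [bound]: 0×
left-to-right use order: acc, ctr, req
typing: well-typed — term : B -> B
ordered ✗ (val, env, key, req1 left unused)
linear ✗ (val, env, key, req1 left unused)
affine ✓ (none of req, acc, val, env, ctr, key, req1 used more than once)
relevant ✗ (val, env, key, req1 left unused)
unrestricted ✓ (well-typed at B -> B; no restrictions here)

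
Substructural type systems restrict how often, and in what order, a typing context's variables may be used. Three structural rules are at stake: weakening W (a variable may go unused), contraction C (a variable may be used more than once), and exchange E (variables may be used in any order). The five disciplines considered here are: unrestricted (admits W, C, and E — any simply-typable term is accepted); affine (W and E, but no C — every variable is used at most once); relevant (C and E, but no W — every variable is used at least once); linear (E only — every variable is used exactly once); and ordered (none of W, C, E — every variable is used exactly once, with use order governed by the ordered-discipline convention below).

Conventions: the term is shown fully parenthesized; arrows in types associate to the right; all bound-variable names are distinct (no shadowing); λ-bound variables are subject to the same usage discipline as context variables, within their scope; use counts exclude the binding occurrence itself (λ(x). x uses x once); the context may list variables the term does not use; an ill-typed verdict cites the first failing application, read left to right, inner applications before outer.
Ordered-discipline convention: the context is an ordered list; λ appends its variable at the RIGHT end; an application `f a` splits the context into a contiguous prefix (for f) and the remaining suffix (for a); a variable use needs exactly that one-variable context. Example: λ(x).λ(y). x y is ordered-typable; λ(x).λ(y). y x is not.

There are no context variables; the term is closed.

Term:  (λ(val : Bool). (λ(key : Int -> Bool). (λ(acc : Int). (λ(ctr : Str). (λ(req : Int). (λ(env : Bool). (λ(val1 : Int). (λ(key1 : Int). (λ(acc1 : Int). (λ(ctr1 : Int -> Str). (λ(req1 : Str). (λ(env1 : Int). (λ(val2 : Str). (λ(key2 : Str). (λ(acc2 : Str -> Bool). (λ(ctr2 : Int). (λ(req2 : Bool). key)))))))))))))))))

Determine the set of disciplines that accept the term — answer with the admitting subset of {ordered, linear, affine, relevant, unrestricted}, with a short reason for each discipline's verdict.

admitted in: affine, unrestricted
variable uses: val (bound) ×0, key (bound) ×1, acc (bound) ×0, ctr (bound) ×0, req (bound) ×0, env (bound) ×0, val1 (bound) ×0, key1 (bound) ×0, acc1 (bound) ×0, ctr1 (bound) ×0, req1 (bound) ×0, env1 (bound) ×0, val2 (bound) ×0, key2 (bound) ×0, acc2 (bound) ×0, ctr2 (bound) ×0, req2 (bound) ×0
left-to-right use order: key
typing: well-typed — term : Bool -> (Int -> Bool) -> Int -> Str -> Int -> Bool -> Int -> Int -> Int -> (Int -> Str) -> Str -> Int -> Str -> Str -> (Str -> Bool) -> Int -> Bool -> Int -> Bool
ordered: ✗ — needs weakening: val, acc, ctr, req, env, val1, key1, acc1, ctr1, req1, env1, val2, key2, acc2, ctr2, req2 unused
linear: ✗ — needs weakening: val, acc, ctr, req, env, val1, key1, acc1, ctr1, req1, env1, val2, key2, acc2, ctr2, req2 unused
affine: ✓ — val, key, acc, ctr, req, env, val1, key1, acc1, ctr1, req1, env1, val2, key2, acc2, ctr2, req2: no repeats, contraction unneeded
relevant: ✗ — needs weakening: val, acc, ctr, req, env, val1, key1, acc1, ctr1, req1, env1, val2, key2, acc2, ctr2, req2 unused
unrestricted: ✓ — typability at Bool -> (Int -> Bool) -> Int -> Str -> Int -> Bool -> Int -> Int -> Int -> (Int -> Str) -> Str -> Int -> Str -> Str -> (Str -> Bool) -> Int -> Bool -> Int -> Bool is all that's needed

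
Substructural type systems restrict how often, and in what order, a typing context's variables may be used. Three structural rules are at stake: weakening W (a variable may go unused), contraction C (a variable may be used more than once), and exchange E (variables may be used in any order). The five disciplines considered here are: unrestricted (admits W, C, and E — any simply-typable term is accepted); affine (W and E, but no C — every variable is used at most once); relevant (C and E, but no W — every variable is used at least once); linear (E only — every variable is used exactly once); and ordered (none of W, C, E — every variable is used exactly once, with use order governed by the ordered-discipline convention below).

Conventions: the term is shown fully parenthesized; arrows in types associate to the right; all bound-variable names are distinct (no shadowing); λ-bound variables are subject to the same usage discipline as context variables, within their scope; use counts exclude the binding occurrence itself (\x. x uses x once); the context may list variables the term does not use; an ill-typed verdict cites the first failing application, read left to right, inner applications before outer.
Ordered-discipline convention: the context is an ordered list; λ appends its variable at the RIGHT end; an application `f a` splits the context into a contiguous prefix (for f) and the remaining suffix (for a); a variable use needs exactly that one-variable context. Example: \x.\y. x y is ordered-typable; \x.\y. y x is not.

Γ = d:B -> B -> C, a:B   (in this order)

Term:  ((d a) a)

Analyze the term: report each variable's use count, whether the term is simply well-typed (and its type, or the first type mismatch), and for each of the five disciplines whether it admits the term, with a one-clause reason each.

use counts: d: 1, a: 2
left-to-right use order: d, a, a
typing: well-typed — term : C
ordered: ✗, repeated use of a ×2
linear: ✗, repeated use of a ×2
affine: ✗, repeated use of a ×2
relevant: ✓, d, a: all used, weakening unneeded
unrestricted: ✓, typability at C is all that's needed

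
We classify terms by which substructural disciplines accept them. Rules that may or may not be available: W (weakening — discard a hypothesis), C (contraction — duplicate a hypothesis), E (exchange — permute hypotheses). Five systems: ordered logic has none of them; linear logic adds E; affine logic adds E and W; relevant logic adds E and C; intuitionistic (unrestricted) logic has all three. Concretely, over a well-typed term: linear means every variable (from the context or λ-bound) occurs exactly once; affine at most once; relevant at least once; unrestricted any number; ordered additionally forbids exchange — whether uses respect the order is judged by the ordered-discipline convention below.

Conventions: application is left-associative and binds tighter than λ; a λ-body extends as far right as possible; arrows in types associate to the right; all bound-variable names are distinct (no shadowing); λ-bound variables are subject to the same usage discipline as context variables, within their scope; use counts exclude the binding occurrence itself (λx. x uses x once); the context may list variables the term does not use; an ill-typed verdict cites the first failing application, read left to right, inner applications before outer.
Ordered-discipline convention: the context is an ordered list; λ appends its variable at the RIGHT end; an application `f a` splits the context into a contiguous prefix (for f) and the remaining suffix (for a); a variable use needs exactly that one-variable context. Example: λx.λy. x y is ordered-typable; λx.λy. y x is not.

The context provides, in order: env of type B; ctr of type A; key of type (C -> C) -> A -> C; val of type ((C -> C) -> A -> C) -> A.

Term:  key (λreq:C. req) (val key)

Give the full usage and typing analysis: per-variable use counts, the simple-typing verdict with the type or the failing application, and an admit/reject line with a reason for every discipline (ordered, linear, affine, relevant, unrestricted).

use counts: env: 0×; ctr: 0×; key: 2×; val: 1×; req (λ-bound): 1×
left-to-right use order: key, req, val, key
typing: ✓ — C
ordered: ✗, repeated use of key ×2; env, ctr never used (weakening)
linear: ✗, repeated use of key ×2; env, ctr never used (weakening)
affine: ✗, repeated use of key ×2
relevant: ✗, env, ctr never used (weakening)
unrestricted: ✓, well-typed at C; no restrictions here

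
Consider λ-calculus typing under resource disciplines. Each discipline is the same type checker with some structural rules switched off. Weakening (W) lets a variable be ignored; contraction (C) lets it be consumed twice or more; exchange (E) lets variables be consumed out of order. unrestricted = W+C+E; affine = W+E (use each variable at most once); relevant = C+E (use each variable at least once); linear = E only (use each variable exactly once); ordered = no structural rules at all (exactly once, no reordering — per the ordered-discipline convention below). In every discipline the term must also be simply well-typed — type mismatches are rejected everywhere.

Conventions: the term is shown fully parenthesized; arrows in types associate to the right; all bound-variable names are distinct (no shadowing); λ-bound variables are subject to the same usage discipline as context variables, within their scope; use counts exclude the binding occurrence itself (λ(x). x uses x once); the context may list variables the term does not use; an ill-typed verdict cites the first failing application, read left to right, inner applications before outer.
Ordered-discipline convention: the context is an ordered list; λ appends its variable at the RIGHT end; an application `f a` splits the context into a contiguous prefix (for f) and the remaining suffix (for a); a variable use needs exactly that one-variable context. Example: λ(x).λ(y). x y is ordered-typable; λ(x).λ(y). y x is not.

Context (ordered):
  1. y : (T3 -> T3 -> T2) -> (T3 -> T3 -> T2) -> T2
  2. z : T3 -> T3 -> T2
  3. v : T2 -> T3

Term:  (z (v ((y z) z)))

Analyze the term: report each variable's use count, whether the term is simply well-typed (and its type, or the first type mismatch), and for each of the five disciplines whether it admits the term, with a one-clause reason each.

variable uses: y: 1; z: 3; v: 1
left-to-right use order: z, v, y, z, z
typing: well-typed — term : T3 -> T2
ordered: ✗, z ×3 used more than once (contraction)
linear: ✗, z ×3 used more than once (contraction)
affine: ✗, z ×3 used more than once (contraction)
relevant: ✓, every one of y, z, v appears
unrestricted: ✓, type-checks (T3 -> T2) and nothing is barred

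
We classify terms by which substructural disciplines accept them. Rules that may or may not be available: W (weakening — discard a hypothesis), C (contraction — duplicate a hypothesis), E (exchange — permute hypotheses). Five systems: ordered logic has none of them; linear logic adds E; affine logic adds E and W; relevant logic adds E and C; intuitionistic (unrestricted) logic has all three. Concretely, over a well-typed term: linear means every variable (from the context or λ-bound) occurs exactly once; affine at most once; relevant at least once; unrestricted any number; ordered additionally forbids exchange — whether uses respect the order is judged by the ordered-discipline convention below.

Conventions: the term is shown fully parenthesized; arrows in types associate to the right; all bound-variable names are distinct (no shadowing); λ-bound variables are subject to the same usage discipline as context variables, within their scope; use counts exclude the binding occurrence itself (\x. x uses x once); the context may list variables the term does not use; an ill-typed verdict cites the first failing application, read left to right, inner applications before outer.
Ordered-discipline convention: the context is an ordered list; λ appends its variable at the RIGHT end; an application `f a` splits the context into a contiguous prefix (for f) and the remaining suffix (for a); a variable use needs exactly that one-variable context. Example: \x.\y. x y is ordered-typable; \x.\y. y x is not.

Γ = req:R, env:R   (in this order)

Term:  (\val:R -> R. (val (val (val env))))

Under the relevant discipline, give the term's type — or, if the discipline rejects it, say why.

not well-typed under relevant — needs weakening: req unused
usage: req: 0×, env: 1×, val [bound]: 3×
left-to-right use order: val, val, val, env
typing: ✓ — (R -> R) -> R
across the five disciplines: ordered ✗, linear ✗, affine ✗, relevant ✗, unrestricted ✓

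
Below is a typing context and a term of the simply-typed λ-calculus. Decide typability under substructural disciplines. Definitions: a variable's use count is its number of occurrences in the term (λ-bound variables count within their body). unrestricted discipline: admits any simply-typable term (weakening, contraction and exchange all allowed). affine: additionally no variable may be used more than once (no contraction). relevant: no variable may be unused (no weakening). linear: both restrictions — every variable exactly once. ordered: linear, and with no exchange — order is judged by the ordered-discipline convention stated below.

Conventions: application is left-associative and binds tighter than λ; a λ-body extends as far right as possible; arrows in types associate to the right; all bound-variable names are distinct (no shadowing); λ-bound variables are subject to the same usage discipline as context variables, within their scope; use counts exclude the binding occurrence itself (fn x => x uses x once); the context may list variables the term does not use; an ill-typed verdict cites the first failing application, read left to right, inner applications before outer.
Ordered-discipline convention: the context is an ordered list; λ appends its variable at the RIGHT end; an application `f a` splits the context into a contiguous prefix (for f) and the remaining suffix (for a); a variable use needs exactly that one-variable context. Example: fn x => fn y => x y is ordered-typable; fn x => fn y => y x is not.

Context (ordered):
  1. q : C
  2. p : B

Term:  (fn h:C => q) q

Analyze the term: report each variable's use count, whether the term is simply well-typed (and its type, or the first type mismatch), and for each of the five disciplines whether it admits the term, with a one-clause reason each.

variable uses: q: 2, p: 0, h [bound]: 0
order of uses: q, q
typing: well-typed — term : C
ordered: ✗ — repeated use of q ×2; unused: p, h — weakening required
linear: ✗ — repeated use of q ×2; unused: p, h — weakening required
affine: ✗ — repeated use of q ×2
relevant: ✗ — unused: p, h — weakening required
unrestricted: ✓ — simply typable at C; W, C, E all held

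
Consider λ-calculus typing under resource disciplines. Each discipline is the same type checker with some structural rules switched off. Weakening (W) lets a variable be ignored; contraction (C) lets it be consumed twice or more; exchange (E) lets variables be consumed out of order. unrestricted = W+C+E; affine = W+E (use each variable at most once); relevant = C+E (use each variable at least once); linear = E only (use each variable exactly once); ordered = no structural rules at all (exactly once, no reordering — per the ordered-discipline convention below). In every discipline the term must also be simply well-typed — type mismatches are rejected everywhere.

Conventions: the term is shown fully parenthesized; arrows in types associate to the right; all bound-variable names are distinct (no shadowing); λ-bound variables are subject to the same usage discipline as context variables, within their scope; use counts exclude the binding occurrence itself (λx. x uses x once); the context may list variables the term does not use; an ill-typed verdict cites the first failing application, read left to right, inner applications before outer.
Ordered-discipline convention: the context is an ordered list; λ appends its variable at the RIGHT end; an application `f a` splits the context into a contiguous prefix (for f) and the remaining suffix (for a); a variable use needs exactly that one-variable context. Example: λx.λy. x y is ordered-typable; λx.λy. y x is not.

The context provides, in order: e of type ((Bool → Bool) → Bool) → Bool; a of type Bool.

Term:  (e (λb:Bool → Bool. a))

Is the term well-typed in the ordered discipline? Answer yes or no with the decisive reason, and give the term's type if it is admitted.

no — unused: b — weakening required
variable uses: e: 1, a: 1, b [bound]: 0
use order (left to right): e, a
typing: well-typed at Bool
per-discipline verdicts: ordered ✗; linear ✗; affine ✓; relevant ✗; unrestricted ✓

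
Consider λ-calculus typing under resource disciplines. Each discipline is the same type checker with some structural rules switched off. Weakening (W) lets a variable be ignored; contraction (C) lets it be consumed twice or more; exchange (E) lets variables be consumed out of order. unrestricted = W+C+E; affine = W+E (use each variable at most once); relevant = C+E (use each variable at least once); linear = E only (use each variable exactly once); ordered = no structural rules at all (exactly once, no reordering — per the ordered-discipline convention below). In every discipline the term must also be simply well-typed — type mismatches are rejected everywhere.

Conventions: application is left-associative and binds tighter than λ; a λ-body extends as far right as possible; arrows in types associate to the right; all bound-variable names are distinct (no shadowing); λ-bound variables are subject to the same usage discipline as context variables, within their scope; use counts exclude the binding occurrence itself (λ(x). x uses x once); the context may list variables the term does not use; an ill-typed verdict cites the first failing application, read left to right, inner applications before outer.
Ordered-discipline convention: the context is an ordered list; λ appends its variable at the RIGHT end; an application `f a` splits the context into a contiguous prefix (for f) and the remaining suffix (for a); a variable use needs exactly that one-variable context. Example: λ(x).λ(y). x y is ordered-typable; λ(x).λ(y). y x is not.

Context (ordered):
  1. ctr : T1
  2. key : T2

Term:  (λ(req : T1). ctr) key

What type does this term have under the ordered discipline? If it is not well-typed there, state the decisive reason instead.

not well-typed under ordered — fails simple typing
variable uses: ctr ×1, key ×1, req [bound] ×0
use order (left to right): ctr, key
typing: ill-typed: argument of type T2 where T1 is required
all disciplines: ordered ✗ | linear ✗ | affine ✗ | relevant ✗ | unrestricted ✗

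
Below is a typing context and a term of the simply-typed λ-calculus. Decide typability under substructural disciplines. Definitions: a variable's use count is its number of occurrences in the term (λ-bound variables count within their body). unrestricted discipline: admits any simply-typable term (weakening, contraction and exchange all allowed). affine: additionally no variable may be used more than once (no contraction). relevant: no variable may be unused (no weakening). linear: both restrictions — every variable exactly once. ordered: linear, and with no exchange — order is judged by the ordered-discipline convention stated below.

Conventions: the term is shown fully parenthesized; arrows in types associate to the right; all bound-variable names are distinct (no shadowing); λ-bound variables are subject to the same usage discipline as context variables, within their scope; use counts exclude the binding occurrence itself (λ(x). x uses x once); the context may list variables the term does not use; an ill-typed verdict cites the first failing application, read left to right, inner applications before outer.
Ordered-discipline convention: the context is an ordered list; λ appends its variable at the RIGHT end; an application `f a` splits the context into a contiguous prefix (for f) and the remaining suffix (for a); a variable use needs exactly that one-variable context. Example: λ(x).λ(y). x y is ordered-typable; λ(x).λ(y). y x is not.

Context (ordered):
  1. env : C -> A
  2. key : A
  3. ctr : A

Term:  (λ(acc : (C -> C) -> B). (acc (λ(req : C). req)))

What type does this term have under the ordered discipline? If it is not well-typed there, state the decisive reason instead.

not well-typed under ordered — env, key, ctr never used (weakening)
use counts: env: 0, key: 0, ctr: 0, acc (bound): 1, req (bound): 1
left-to-right use order: acc, req
typing: well-typed at ((C -> C) -> B) -> B
all disciplines: ordered ✗ | linear ✗ | affine ✓ | relevant ✗ | unrestricted ✓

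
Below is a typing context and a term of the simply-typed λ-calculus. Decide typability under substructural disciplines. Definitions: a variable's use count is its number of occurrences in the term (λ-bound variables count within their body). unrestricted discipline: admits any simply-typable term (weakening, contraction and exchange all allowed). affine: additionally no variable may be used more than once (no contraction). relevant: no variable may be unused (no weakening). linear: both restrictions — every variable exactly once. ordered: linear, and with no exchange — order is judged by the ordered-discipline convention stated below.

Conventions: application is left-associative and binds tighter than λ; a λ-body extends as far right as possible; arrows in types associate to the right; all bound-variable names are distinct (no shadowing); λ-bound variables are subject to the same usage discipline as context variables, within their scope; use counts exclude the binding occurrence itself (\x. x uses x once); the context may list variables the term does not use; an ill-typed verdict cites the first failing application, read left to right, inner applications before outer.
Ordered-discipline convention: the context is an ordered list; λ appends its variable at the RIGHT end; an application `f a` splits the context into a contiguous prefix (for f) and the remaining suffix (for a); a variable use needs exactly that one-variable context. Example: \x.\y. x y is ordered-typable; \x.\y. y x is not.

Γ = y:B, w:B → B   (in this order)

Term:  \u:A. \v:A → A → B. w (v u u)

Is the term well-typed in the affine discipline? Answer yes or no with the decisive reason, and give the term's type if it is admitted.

no — needs contraction — u ×2
use counts: y=0, w=1, u (λ-bound)=2, v (λ-bound)=1
order of uses: w, v, u, u
typing: well-typed at A → (A → A → B) → B
summary: ordered ✗; linear ✗; affine ✗; relevant ✗; unrestricted ✓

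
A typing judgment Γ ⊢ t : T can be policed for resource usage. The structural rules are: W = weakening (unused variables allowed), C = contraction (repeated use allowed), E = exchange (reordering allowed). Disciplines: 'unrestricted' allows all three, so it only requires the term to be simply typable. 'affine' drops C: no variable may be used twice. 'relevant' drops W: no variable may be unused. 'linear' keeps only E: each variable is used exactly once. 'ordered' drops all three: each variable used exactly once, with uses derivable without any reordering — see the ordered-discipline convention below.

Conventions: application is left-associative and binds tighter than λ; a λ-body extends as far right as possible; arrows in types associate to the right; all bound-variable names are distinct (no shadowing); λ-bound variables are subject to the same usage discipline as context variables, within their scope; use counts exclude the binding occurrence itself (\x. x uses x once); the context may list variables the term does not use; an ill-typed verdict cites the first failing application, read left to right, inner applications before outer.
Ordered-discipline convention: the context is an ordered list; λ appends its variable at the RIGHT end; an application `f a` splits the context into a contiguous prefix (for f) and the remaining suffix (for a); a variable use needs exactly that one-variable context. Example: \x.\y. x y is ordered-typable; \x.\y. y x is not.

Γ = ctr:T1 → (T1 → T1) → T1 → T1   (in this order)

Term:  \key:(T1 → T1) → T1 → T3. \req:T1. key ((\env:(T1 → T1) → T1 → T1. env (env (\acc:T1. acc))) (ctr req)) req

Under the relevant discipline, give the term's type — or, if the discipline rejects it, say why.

term : ((T1 → T1) → T1 → T3) → T1 → T3
use counts: ctr ×1, key (λ-bound) ×1, req (λ-bound) ×2, env (λ-bound) ×2, acc (λ-bound) ×1
left-to-right use order: key, env, env, acc, ctr, req, req
typing: the term checks, with type ((T1 → T1) → T1 → T3) → T1 → T3
across the five disciplines: ordered ✗, linear ✗, affine ✗, relevant ✓, unrestricted ✓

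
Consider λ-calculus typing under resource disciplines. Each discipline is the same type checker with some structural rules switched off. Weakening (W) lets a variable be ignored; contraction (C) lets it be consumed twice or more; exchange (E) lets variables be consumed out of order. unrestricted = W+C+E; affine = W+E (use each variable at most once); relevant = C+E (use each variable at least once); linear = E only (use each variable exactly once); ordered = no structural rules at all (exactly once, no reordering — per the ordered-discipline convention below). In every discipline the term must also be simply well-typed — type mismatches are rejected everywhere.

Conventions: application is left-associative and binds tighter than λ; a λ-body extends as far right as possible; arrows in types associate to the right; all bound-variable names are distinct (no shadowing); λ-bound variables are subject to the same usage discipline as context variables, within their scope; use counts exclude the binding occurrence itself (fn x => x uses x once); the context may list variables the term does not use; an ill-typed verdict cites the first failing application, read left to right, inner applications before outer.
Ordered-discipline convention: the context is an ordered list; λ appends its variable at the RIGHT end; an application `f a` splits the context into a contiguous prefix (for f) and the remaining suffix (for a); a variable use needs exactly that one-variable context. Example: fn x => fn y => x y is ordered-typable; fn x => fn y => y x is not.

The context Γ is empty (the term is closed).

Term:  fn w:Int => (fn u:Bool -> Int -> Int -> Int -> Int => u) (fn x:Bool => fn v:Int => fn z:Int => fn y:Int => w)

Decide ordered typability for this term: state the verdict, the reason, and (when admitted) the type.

no — x, v, z, y left unused
usage: w [bound]: 1×; u [bound]: 1×; x [bound]: 0×; v [bound]: 0×; z [bound]: 0×; y [bound]: 0×
order of uses: u, w
typing: ✓ — Int -> Bool -> Int -> Int -> Int -> Int
per-discipline verdicts: ordered ✗ | linear ✗ | affine ✓ | relevant ✗ | unrestricted ✓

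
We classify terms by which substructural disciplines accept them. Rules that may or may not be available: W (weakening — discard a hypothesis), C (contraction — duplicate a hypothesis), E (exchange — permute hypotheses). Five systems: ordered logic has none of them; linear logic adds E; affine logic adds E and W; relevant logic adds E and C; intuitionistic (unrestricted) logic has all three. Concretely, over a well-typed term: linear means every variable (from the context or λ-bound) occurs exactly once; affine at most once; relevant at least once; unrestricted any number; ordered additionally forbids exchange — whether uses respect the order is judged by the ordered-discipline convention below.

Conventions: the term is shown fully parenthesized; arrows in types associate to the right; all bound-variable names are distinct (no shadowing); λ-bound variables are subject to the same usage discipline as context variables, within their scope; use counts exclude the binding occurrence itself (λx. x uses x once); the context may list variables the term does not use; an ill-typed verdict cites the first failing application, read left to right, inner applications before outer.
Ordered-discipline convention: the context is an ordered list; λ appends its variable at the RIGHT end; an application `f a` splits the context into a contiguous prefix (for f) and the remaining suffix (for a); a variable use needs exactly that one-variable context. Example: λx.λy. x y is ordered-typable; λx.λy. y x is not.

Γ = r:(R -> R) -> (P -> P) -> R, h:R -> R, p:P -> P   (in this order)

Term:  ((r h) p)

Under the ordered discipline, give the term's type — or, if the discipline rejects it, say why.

term : R
variable uses: r: 1×; h: 1×; p: 1×
order of uses: r, h, p
typing: the term checks, with type R
all disciplines: ordered ✓ | linear ✓ | affine ✓ | relevant ✓ | unrestricted ✓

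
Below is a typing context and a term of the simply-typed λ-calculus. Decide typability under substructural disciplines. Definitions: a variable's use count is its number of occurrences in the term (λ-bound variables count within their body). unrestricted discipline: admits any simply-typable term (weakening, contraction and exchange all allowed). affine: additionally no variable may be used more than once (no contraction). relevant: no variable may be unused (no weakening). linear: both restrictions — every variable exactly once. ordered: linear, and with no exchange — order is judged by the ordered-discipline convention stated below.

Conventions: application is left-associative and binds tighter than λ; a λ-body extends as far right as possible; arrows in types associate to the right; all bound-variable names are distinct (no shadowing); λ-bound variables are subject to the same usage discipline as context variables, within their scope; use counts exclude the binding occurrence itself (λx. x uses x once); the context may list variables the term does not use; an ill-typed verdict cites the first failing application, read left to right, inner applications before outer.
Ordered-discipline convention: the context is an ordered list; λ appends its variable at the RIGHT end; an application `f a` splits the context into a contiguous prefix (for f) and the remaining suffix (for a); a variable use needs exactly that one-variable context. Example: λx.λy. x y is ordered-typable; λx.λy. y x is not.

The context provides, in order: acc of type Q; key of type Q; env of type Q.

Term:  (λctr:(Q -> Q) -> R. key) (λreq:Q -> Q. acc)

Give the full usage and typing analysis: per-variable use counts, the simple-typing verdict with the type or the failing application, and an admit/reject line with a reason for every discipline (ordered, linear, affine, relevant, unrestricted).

use counts: acc ×1, key ×1, env ×0, ctr (λ-bound) ×0, req (λ-bound) ×0
uses in reading order: key, acc
typing: ill-typed: an application expects (Q -> Q) -> R but receives (Q -> Q) -> Q
ordered: ✗ — not simply typable
linear: ✗ — fails simple typing
affine: ✗ — a type mismatch blocks all five
relevant: ✗ — the type mismatch rejects it
unrestricted: ✗ — not simply typable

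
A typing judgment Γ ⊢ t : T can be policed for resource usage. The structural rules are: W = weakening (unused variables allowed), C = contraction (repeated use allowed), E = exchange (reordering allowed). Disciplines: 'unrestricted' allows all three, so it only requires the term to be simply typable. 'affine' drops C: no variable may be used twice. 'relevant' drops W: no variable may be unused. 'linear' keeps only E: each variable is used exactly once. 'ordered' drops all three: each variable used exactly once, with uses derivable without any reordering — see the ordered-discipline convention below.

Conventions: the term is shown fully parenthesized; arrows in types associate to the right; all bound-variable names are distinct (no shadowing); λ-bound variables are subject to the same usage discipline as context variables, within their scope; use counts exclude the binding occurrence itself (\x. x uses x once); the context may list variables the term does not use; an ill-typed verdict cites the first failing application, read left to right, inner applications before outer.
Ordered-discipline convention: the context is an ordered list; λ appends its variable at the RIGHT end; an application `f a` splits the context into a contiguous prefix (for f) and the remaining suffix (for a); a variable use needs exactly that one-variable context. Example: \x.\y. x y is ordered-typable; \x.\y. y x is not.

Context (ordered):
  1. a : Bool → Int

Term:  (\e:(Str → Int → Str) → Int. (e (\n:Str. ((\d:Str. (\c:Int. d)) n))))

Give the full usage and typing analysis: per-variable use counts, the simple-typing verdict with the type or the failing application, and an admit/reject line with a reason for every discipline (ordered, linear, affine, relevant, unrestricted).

counts: a: 0×, e [bound]: 1×, n [bound]: 1×, d [bound]: 1×, c [bound]: 0×
left-to-right use order: e, d, n
typing: the term checks, with type ((Str → Int → Str) → Int) → Int
ordered: ✗ — unused: a, c — weakening required
linear: ✗ — unused: a, c — weakening required
affine: ✓ — no duplicate uses among a, e, n, d, c
relevant: ✗ — unused: a, c — weakening required
unrestricted: ✓ — typability at ((Str → Int → Str) → Int) → Int is all that's needed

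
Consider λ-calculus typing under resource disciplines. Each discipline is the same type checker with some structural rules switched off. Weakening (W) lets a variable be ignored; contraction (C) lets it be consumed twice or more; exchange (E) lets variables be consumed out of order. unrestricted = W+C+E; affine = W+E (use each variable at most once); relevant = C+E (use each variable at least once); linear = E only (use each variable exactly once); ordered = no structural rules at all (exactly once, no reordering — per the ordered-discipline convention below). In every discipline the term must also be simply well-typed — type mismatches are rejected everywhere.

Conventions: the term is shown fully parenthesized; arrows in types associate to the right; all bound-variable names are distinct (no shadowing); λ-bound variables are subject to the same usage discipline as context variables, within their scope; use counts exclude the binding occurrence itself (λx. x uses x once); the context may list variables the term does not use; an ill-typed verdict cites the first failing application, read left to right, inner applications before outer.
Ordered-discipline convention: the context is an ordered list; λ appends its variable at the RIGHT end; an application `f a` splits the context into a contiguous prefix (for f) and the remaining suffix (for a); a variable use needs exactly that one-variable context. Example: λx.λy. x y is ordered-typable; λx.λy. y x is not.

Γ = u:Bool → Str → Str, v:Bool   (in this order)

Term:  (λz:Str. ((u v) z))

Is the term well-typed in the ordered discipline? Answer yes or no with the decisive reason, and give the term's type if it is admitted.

yes — one use each (u, v, z); ordered split holds; term : Str → Str
usage: u=1, v=1, z (λ-bound)=1
order of uses: u, v, z
typing: well-typed — term : Str → Str
all disciplines: ordered ✓ | linear ✓ | affine ✓ | relevant ✓ | unrestricted ✓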